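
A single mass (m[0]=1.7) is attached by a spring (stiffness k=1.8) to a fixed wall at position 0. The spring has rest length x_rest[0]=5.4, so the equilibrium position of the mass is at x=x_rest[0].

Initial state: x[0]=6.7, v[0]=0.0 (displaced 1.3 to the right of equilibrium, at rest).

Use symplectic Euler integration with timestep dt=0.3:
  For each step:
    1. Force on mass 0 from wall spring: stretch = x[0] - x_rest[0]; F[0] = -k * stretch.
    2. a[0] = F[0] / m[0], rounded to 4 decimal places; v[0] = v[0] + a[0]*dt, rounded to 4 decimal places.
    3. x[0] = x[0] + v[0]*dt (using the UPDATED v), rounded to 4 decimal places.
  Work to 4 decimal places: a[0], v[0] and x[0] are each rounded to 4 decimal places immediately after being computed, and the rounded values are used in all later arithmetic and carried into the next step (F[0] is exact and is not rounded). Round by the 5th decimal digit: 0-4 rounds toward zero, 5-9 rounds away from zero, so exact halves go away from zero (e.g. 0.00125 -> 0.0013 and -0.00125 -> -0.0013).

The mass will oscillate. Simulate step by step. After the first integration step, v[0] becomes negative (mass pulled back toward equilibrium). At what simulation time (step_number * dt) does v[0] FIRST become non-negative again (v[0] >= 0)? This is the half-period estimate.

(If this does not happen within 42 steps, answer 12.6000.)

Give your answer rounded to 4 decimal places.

Step 0: x=[6.7000] v=[0.0000]
Step 1: x=[6.5761] v=[-0.4130]
Step 2: x=[6.3401] v=[-0.7866]
Step 3: x=[6.0145] v=[-1.0852]
Step 4: x=[5.6304] v=[-1.2804]
Step 5: x=[5.2243] v=[-1.3536]
Step 6: x=[4.8350] v=[-1.2978]
Step 7: x=[4.4995] v=[-1.1183]
Step 8: x=[4.2498] v=[-0.8323]
Step 9: x=[4.1097] v=[-0.4669]
Step 10: x=[4.0926] v=[-0.0570]
Step 11: x=[4.2001] v=[0.3583]
First v>=0 after going negative at step 11, time=3.3000

Answer: 3.3000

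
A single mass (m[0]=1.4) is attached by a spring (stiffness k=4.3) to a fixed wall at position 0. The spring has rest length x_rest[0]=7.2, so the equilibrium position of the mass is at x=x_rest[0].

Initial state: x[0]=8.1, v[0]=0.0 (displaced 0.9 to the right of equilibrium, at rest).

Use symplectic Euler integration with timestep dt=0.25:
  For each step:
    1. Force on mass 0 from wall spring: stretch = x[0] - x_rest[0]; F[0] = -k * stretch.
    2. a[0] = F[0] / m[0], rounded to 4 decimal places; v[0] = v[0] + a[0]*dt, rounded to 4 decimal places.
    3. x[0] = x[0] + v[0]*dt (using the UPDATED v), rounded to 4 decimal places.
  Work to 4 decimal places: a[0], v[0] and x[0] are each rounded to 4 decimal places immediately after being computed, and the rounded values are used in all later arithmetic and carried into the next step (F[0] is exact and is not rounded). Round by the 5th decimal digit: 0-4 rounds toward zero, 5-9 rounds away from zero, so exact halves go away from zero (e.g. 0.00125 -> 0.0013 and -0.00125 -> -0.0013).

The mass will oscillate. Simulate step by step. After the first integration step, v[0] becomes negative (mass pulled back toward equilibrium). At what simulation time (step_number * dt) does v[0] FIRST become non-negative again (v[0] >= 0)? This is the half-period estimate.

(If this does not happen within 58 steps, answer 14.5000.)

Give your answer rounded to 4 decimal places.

Answer: 2.0000

Derivation:
Step 0: x=[8.1000] v=[0.0000]
Step 1: x=[7.9272] v=[-0.6911]
Step 2: x=[7.6148] v=[-1.2495]
Step 3: x=[7.2228] v=[-1.5680]
Step 4: x=[6.8264] v=[-1.5855]
Step 5: x=[6.5018] v=[-1.2986]
Step 6: x=[6.3112] v=[-0.7625]
Step 7: x=[6.2912] v=[-0.0800]
Step 8: x=[6.4457] v=[0.6178]
First v>=0 after going negative at step 8, time=2.0000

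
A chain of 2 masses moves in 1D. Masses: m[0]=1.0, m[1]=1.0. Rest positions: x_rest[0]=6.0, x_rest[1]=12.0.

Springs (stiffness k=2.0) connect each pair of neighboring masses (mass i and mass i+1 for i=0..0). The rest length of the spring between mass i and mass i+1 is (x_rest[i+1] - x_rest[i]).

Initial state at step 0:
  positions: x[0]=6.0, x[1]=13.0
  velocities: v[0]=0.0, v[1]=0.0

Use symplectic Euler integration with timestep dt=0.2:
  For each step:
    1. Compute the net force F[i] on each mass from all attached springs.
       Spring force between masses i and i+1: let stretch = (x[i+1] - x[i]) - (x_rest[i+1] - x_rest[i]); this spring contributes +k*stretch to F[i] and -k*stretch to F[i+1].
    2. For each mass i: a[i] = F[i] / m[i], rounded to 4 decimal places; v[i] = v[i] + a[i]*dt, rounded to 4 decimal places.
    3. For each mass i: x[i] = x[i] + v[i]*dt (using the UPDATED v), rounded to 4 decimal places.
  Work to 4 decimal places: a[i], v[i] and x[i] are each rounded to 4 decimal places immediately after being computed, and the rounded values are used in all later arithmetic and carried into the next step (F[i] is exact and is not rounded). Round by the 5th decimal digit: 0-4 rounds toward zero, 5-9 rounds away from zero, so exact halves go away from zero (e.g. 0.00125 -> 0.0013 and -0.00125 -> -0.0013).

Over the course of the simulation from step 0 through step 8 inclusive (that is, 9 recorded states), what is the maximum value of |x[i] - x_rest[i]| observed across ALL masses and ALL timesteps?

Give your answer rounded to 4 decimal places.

Step 0: x=[6.0000 13.0000] v=[0.0000 0.0000]
Step 1: x=[6.0800 12.9200] v=[0.4000 -0.4000]
Step 2: x=[6.2272 12.7728] v=[0.7360 -0.7360]
Step 3: x=[6.4180 12.5820] v=[0.9542 -0.9542]
Step 4: x=[6.6220 12.3780] v=[1.0198 -1.0198]
Step 5: x=[6.8064 12.1936] v=[0.9222 -0.9222]
Step 6: x=[6.9418 12.0582] v=[0.6771 -0.6771]
Step 7: x=[7.0065 11.9935] v=[0.3237 -0.3237]
Step 8: x=[6.9902 12.0098] v=[-0.0815 0.0815]
Max displacement = 1.0065

Answer: 1.0065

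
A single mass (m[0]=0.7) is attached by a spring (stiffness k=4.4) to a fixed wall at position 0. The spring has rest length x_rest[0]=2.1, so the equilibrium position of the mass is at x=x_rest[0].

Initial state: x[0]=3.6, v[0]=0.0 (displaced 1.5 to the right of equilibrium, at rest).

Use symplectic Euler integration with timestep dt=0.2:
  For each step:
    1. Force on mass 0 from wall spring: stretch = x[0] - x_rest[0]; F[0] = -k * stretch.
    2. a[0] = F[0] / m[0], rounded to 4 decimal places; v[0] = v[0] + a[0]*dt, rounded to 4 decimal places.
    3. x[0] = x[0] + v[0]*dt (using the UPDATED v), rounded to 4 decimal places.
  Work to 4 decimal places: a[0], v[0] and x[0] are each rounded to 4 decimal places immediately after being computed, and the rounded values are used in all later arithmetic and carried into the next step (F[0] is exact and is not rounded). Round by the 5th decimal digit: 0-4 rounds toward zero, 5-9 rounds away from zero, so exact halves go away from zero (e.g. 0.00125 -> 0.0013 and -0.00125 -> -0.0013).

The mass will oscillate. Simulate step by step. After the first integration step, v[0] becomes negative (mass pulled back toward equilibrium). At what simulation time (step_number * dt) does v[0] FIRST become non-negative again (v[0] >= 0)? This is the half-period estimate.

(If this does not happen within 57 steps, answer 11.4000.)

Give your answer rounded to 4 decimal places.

Step 0: x=[3.6000] v=[0.0000]
Step 1: x=[3.2229] v=[-1.8857]
Step 2: x=[2.5634] v=[-3.2973]
Step 3: x=[1.7874] v=[-3.8799]
Step 4: x=[1.0900] v=[-3.4869]
Step 5: x=[0.6466] v=[-2.2172]
Step 6: x=[0.5686] v=[-0.3901]
Step 7: x=[0.8756] v=[1.5351]
First v>=0 after going negative at step 7, time=1.4000

Answer: 1.4000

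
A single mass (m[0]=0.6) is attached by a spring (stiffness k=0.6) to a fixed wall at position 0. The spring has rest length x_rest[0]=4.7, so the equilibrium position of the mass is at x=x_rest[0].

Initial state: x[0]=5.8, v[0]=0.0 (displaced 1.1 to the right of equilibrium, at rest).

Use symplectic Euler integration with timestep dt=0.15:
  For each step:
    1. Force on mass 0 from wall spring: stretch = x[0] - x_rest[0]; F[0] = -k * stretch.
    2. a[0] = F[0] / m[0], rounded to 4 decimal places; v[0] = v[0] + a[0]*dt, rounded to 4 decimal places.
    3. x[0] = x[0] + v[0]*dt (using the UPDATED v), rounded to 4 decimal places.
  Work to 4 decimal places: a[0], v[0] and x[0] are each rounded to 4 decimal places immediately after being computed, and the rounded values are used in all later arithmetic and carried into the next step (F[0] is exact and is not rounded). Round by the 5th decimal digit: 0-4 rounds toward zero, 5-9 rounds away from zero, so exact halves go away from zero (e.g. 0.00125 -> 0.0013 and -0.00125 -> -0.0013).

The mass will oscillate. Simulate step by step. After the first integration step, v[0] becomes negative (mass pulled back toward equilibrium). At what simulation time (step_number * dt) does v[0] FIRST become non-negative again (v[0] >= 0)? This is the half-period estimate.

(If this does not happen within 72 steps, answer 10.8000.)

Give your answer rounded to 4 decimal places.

Answer: 3.1500

Derivation:
Step 0: x=[5.8000] v=[0.0000]
Step 1: x=[5.7753] v=[-0.1650]
Step 2: x=[5.7264] v=[-0.3263]
Step 3: x=[5.6544] v=[-0.4803]
Step 4: x=[5.5609] v=[-0.6235]
Step 5: x=[5.4480] v=[-0.7526]
Step 6: x=[5.3183] v=[-0.8648]
Step 7: x=[5.1747] v=[-0.9575]
Step 8: x=[5.0204] v=[-1.0287]
Step 9: x=[4.8589] v=[-1.0768]
Step 10: x=[4.6938] v=[-1.1006]
Step 11: x=[4.5288] v=[-1.0997]
Step 12: x=[4.3677] v=[-1.0740]
Step 13: x=[4.2141] v=[-1.0242]
Step 14: x=[4.0714] v=[-0.9513]
Step 15: x=[3.9429] v=[-0.8570]
Step 16: x=[3.8314] v=[-0.7434]
Step 17: x=[3.7394] v=[-0.6131]
Step 18: x=[3.6691] v=[-0.4690]
Step 19: x=[3.6219] v=[-0.3144]
Step 20: x=[3.5990] v=[-0.1527]
Step 21: x=[3.6009] v=[0.0125]
First v>=0 after going negative at step 21, time=3.1500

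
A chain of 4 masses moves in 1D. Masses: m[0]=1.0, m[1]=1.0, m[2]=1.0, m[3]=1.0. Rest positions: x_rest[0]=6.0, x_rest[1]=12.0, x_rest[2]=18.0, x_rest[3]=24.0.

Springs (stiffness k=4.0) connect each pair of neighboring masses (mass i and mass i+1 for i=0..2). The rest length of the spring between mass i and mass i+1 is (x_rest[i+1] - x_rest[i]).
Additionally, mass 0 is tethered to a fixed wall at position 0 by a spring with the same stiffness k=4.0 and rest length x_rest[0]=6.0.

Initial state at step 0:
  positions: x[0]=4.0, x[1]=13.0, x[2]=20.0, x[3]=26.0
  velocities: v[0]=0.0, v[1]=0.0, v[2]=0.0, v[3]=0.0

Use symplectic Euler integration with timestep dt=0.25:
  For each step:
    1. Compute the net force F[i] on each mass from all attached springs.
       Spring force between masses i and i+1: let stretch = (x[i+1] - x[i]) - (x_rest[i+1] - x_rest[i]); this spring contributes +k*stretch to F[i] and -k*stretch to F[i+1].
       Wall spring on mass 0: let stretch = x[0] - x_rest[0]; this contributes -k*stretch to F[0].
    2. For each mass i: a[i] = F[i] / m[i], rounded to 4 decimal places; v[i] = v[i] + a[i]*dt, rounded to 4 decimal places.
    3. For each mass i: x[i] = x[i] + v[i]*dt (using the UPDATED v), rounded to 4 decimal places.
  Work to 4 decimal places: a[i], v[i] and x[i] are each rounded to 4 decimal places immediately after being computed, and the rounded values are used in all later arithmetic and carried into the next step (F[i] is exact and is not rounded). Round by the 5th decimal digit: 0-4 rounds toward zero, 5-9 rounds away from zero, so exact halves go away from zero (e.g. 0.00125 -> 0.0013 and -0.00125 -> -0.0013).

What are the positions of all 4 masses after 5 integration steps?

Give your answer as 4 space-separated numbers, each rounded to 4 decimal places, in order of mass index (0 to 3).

Step 0: x=[4.0000 13.0000 20.0000 26.0000] v=[0.0000 0.0000 0.0000 0.0000]
Step 1: x=[5.2500 12.5000 19.7500 26.0000] v=[5.0000 -2.0000 -1.0000 0.0000]
Step 2: x=[7.0000 12.0000 19.2500 25.9375] v=[7.0000 -2.0000 -2.0000 -0.2500]
Step 3: x=[8.2500 12.0625 18.6094 25.7031] v=[5.0000 0.2500 -2.5625 -0.9375]
Step 4: x=[8.3906 12.8086 18.1055 25.1953] v=[0.5625 2.9844 -2.0157 -2.0312]
Step 5: x=[7.5381 13.7744 18.0498 24.4151] v=[-3.4101 3.8633 -0.2228 -3.1210]

Answer: 7.5381 13.7744 18.0498 24.4151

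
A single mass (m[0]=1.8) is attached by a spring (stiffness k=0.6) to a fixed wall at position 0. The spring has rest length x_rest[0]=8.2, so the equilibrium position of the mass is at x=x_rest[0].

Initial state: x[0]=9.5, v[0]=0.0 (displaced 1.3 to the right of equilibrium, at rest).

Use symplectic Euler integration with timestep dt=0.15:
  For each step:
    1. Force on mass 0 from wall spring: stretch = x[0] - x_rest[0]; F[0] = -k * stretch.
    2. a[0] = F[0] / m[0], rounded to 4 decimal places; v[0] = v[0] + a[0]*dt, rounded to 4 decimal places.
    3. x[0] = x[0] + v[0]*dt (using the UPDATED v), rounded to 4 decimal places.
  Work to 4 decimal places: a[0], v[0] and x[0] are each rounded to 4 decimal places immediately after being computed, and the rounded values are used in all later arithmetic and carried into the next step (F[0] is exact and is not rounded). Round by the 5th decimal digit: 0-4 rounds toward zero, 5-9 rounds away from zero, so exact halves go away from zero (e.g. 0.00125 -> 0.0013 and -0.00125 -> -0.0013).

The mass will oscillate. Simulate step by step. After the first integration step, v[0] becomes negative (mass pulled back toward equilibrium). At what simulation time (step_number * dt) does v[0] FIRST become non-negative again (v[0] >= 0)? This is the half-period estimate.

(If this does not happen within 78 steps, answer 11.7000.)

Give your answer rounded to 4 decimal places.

Answer: 5.5500

Derivation:
Step 0: x=[9.5000] v=[0.0000]
Step 1: x=[9.4903] v=[-0.0650]
Step 2: x=[9.4709] v=[-0.1295]
Step 3: x=[9.4420] v=[-0.1930]
Step 4: x=[9.4037] v=[-0.2551]
Step 5: x=[9.3564] v=[-0.3153]
Step 6: x=[9.3004] v=[-0.3731]
Step 7: x=[9.2362] v=[-0.4281]
Step 8: x=[9.1642] v=[-0.4799]
Step 9: x=[9.0850] v=[-0.5281]
Step 10: x=[8.9991] v=[-0.5724]
Step 11: x=[8.9072] v=[-0.6124]
Step 12: x=[8.8100] v=[-0.6478]
Step 13: x=[8.7083] v=[-0.6783]
Step 14: x=[8.6027] v=[-0.7037]
Step 15: x=[8.4941] v=[-0.7238]
Step 16: x=[8.3833] v=[-0.7385]
Step 17: x=[8.2711] v=[-0.7477]
Step 18: x=[8.1584] v=[-0.7513]
Step 19: x=[8.0460] v=[-0.7492]
Step 20: x=[7.9348] v=[-0.7415]
Step 21: x=[7.8256] v=[-0.7282]
Step 22: x=[7.7192] v=[-0.7095]
Step 23: x=[7.6164] v=[-0.6855]
Step 24: x=[7.5180] v=[-0.6563]
Step 25: x=[7.4247] v=[-0.6222]
Step 26: x=[7.3372] v=[-0.5834]
Step 27: x=[7.2562] v=[-0.5403]
Step 28: x=[7.1822] v=[-0.4931]
Step 29: x=[7.1159] v=[-0.4422]
Step 30: x=[7.0577] v=[-0.3880]
Step 31: x=[7.0081] v=[-0.3309]
Step 32: x=[6.9674] v=[-0.2713]
Step 33: x=[6.9359] v=[-0.2097]
Step 34: x=[6.9139] v=[-0.1465]
Step 35: x=[6.9016] v=[-0.0822]
Step 36: x=[6.8990] v=[-0.0173]
Step 37: x=[6.9062] v=[0.0478]
First v>=0 after going negative at step 37, time=5.5500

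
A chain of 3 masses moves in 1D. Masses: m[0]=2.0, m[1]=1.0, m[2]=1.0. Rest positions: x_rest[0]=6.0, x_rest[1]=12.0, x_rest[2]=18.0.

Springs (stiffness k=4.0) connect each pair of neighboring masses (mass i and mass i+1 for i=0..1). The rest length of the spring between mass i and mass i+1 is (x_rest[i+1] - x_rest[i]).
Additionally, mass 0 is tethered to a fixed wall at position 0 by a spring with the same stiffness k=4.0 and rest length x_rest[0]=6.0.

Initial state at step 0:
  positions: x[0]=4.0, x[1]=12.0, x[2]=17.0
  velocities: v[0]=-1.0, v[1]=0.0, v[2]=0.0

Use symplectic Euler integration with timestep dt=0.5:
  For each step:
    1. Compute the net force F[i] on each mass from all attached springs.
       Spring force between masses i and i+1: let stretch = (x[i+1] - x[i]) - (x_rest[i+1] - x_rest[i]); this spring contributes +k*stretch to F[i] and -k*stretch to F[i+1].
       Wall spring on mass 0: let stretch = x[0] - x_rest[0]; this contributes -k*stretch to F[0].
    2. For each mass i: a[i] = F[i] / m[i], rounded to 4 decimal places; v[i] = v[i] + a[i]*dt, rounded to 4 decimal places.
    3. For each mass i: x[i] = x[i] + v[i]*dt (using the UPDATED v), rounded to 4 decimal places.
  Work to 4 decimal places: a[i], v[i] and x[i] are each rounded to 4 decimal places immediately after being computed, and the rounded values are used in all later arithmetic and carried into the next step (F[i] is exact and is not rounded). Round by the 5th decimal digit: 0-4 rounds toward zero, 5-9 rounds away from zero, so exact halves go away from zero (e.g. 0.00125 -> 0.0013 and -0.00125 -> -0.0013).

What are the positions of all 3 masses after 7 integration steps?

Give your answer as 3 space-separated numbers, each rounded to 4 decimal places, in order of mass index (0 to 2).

Step 0: x=[4.0000 12.0000 17.0000] v=[-1.0000 0.0000 0.0000]
Step 1: x=[5.5000 9.0000 18.0000] v=[3.0000 -6.0000 2.0000]
Step 2: x=[6.0000 11.5000 16.0000] v=[1.0000 5.0000 -4.0000]
Step 3: x=[6.2500 13.0000 15.5000] v=[0.5000 3.0000 -1.0000]
Step 4: x=[6.7500 10.2500 18.5000] v=[1.0000 -5.5000 6.0000]
Step 5: x=[5.6250 12.2500 19.2500] v=[-2.2500 4.0000 1.5000]
Step 6: x=[5.0000 14.6250 19.0000] v=[-1.2500 4.7500 -0.5000]
Step 7: x=[6.6875 11.7500 20.3750] v=[3.3750 -5.7500 2.7500]

Answer: 6.6875 11.7500 20.3750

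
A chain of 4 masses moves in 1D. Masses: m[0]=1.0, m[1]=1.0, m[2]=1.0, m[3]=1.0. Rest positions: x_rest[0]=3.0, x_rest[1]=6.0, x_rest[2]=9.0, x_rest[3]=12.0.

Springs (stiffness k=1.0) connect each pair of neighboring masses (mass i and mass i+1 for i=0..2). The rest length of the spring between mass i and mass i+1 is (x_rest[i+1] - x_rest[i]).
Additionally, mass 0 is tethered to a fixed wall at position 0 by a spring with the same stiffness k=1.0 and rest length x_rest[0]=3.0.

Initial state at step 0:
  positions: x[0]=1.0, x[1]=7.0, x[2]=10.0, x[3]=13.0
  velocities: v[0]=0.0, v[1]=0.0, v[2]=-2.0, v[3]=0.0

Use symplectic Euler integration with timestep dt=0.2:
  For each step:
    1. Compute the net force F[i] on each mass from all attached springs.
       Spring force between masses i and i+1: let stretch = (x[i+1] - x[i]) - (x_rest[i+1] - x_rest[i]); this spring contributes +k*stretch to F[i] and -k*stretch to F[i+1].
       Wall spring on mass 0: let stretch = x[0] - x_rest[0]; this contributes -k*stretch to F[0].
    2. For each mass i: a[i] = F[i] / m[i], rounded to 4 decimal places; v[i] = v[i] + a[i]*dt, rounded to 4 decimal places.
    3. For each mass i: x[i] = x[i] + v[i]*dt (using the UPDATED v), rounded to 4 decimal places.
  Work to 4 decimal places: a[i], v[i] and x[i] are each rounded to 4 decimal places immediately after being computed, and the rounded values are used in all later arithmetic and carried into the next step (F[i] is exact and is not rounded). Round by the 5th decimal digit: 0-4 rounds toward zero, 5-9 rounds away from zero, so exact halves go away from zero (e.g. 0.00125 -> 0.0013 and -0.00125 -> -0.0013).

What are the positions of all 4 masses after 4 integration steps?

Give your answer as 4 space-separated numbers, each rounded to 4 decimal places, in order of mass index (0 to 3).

Step 0: x=[1.0000 7.0000 10.0000 13.0000] v=[0.0000 0.0000 -2.0000 0.0000]
Step 1: x=[1.2000 6.8800 9.6000 13.0000] v=[1.0000 -0.6000 -2.0000 0.0000]
Step 2: x=[1.5792 6.6416 9.2272 12.9840] v=[1.8960 -1.1920 -1.8640 -0.0800]
Step 3: x=[2.0977 6.3041 8.9012 12.9377] v=[2.5926 -1.6874 -1.6298 -0.2314]
Step 4: x=[2.7006 5.9022 8.6328 12.8500] v=[3.0143 -2.0093 -1.3419 -0.4387]

Answer: 2.7006 5.9022 8.6328 12.8500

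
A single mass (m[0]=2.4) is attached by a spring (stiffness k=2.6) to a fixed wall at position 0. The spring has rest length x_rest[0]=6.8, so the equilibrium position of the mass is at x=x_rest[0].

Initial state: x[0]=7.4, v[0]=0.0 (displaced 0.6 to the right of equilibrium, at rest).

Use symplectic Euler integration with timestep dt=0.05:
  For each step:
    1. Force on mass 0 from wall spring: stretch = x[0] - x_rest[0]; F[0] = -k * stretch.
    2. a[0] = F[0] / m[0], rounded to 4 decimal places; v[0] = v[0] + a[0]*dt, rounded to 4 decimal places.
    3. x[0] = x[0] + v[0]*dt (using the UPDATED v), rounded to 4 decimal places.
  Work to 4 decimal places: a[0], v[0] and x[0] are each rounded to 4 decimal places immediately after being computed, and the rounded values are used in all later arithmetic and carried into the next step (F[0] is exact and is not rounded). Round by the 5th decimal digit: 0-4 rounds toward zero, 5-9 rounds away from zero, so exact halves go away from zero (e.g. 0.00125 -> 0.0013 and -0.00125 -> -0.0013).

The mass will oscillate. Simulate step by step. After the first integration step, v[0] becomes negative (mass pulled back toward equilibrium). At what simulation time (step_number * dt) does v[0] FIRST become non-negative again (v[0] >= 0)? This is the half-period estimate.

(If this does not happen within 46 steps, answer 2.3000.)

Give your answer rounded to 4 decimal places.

Answer: 2.3000

Derivation:
Step 0: x=[7.4000] v=[0.0000]
Step 1: x=[7.3984] v=[-0.0325]
Step 2: x=[7.3952] v=[-0.0649]
Step 3: x=[7.3903] v=[-0.0971]
Step 4: x=[7.3838] v=[-0.1291]
Step 5: x=[7.3758] v=[-0.1607]
Step 6: x=[7.3662] v=[-0.1919]
Step 7: x=[7.3551] v=[-0.2226]
Step 8: x=[7.3425] v=[-0.2527]
Step 9: x=[7.3284] v=[-0.2821]
Step 10: x=[7.3129] v=[-0.3107]
Step 11: x=[7.2960] v=[-0.3385]
Step 12: x=[7.2777] v=[-0.3654]
Step 13: x=[7.2581] v=[-0.3913]
Step 14: x=[7.2373] v=[-0.4161]
Step 15: x=[7.2153] v=[-0.4398]
Step 16: x=[7.1922] v=[-0.4623]
Step 17: x=[7.1680] v=[-0.4835]
Step 18: x=[7.1428] v=[-0.5034]
Step 19: x=[7.1167] v=[-0.5220]
Step 20: x=[7.0897] v=[-0.5392]
Step 21: x=[7.0620] v=[-0.5549]
Step 22: x=[7.0335] v=[-0.5691]
Step 23: x=[7.0044] v=[-0.5818]
Step 24: x=[6.9748] v=[-0.5929]
Step 25: x=[6.9447] v=[-0.6024]
Step 26: x=[6.9142] v=[-0.6102]
Step 27: x=[6.8834] v=[-0.6164]
Step 28: x=[6.8524] v=[-0.6209]
Step 29: x=[6.8212] v=[-0.6237]
Step 30: x=[6.7900] v=[-0.6249]
Step 31: x=[6.7588] v=[-0.6244]
Step 32: x=[6.7277] v=[-0.6222]
Step 33: x=[6.6968] v=[-0.6183]
Step 34: x=[6.6662] v=[-0.6127]
Step 35: x=[6.6359] v=[-0.6055]
Step 36: x=[6.6061] v=[-0.5966]
Step 37: x=[6.5768] v=[-0.5861]
Step 38: x=[6.5481] v=[-0.5740]
Step 39: x=[6.5201] v=[-0.5604]
Step 40: x=[6.4928] v=[-0.5452]
Step 41: x=[6.4664] v=[-0.5286]
Step 42: x=[6.4409] v=[-0.5105]
Step 43: x=[6.4163] v=[-0.4911]
Step 44: x=[6.3928] v=[-0.4703]
Step 45: x=[6.3704] v=[-0.4482]
Step 46: x=[6.3492] v=[-0.4249]
v[0] did not become non-negative within 46 steps; using fallback time=2.3000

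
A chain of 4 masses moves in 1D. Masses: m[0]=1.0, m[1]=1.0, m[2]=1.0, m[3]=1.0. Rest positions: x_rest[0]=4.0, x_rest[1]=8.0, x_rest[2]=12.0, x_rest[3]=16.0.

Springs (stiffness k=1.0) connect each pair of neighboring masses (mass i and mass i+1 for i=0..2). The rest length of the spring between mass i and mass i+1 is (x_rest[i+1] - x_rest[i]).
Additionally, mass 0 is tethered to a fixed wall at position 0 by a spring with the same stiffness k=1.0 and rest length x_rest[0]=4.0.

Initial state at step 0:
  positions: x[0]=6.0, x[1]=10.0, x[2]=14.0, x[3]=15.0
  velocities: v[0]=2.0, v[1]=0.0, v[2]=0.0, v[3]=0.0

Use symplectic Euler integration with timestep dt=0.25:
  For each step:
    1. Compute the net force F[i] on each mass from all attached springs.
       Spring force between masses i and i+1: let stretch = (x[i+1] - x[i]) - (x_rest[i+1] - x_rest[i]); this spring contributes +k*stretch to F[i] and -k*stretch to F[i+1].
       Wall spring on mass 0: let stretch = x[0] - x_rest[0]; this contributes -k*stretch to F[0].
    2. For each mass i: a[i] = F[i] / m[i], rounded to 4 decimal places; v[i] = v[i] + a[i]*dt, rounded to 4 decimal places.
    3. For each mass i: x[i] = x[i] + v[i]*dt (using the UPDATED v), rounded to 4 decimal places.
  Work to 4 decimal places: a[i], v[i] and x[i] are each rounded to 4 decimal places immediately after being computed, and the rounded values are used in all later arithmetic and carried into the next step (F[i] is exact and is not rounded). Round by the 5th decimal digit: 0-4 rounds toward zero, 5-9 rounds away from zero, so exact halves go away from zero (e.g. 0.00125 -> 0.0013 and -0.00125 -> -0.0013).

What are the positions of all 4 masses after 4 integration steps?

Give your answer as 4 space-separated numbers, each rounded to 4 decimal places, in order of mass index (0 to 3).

Step 0: x=[6.0000 10.0000 14.0000 15.0000] v=[2.0000 0.0000 0.0000 0.0000]
Step 1: x=[6.3750 10.0000 13.8125 15.1875] v=[1.5000 0.0000 -0.7500 0.7500]
Step 2: x=[6.5781 10.0117 13.4727 15.5391] v=[0.8125 0.0469 -1.3594 1.4063]
Step 3: x=[6.5847 10.0252 13.0457 16.0115] v=[0.0264 0.0538 -1.7081 1.8897]
Step 4: x=[6.3948 10.0124 12.6153 16.5486] v=[-0.7597 -0.0512 -1.7218 2.1483]

Answer: 6.3948 10.0124 12.6153 16.5486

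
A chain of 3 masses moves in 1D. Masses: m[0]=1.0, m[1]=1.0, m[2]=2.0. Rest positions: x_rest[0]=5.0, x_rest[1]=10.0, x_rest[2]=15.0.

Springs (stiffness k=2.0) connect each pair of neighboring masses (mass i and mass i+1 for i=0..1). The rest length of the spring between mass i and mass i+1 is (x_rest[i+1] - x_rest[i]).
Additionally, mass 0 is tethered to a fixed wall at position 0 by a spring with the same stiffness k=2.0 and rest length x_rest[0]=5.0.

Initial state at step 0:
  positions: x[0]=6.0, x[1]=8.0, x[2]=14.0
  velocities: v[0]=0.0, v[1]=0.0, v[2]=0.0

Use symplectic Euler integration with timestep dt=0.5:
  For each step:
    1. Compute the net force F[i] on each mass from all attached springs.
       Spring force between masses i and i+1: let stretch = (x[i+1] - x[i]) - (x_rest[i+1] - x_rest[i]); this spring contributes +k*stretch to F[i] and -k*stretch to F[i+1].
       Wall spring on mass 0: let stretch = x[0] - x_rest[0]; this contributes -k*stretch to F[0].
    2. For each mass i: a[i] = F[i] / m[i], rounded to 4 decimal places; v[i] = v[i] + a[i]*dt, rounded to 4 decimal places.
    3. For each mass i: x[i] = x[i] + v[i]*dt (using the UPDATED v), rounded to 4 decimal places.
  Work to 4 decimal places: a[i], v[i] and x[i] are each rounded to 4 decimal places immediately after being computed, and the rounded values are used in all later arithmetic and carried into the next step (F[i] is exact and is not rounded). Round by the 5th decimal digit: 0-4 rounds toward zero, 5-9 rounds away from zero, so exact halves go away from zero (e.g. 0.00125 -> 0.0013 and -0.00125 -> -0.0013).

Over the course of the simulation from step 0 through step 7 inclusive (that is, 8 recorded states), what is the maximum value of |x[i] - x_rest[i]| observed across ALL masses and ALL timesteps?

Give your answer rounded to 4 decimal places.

Step 0: x=[6.0000 8.0000 14.0000] v=[0.0000 0.0000 0.0000]
Step 1: x=[4.0000 10.0000 13.7500] v=[-4.0000 4.0000 -0.5000]
Step 2: x=[3.0000 10.8750 13.8125] v=[-2.0000 1.7500 0.1250]
Step 3: x=[4.4375 9.2813 14.3907] v=[2.8750 -3.1875 1.1563]
Step 4: x=[6.0782 7.8204 14.9415] v=[3.2813 -2.9219 1.1016]
Step 5: x=[5.5509 9.0489 14.9621] v=[-1.0547 2.4570 0.0411]
Step 6: x=[3.9971 11.4850 14.7544] v=[-3.1076 4.8722 -0.4155]
Step 7: x=[4.1887 11.8119 14.9793] v=[0.3832 0.6537 0.4498]
Max displacement = 2.1796

Answer: 2.1796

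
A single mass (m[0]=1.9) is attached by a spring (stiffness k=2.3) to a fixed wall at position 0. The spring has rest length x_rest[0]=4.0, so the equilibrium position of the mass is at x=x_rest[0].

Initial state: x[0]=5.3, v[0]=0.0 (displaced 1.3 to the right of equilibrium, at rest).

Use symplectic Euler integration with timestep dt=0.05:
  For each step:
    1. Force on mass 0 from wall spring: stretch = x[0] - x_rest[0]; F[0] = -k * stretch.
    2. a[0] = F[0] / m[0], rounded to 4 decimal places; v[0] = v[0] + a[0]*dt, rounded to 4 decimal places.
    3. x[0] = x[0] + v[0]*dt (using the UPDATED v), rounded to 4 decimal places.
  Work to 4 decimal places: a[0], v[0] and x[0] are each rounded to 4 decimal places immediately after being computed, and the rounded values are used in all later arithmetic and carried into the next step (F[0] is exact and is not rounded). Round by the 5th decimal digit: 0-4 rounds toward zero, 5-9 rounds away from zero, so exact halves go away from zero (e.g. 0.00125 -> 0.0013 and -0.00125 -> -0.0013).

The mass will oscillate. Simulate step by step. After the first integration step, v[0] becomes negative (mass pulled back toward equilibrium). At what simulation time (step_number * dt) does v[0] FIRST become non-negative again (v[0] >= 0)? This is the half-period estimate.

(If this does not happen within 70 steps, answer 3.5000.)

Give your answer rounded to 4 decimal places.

Step 0: x=[5.3000] v=[0.0000]
Step 1: x=[5.2961] v=[-0.0787]
Step 2: x=[5.2882] v=[-0.1572]
Step 3: x=[5.2764] v=[-0.2352]
Step 4: x=[5.2608] v=[-0.3125]
Step 5: x=[5.2414] v=[-0.3888]
Step 6: x=[5.2182] v=[-0.4639]
Step 7: x=[5.1913] v=[-0.5376]
Step 8: x=[5.1608] v=[-0.6097]
Step 9: x=[5.1268] v=[-0.6800]
Step 10: x=[5.0894] v=[-0.7482]
Step 11: x=[5.0487] v=[-0.8141]
Step 12: x=[5.0048] v=[-0.8776]
Step 13: x=[4.9579] v=[-0.9384]
Step 14: x=[4.9081] v=[-0.9964]
Step 15: x=[4.8555] v=[-1.0514]
Step 16: x=[4.8003] v=[-1.1032]
Step 17: x=[4.7427] v=[-1.1516]
Step 18: x=[4.6829] v=[-1.1966]
Step 19: x=[4.6210] v=[-1.2379]
Step 20: x=[4.5572] v=[-1.2755]
Step 21: x=[4.4917] v=[-1.3092]
Step 22: x=[4.4248] v=[-1.3390]
Step 23: x=[4.3566] v=[-1.3647]
Step 24: x=[4.2873] v=[-1.3863]
Step 25: x=[4.2171] v=[-1.4037]
Step 26: x=[4.1463] v=[-1.4168]
Step 27: x=[4.0750] v=[-1.4257]
Step 28: x=[4.0035] v=[-1.4302]
Step 29: x=[3.9320] v=[-1.4304]
Step 30: x=[3.8607] v=[-1.4263]
Step 31: x=[3.7898] v=[-1.4179]
Step 32: x=[3.7195] v=[-1.4052]
Step 33: x=[3.6501] v=[-1.3882]
Step 34: x=[3.5818] v=[-1.3670]
Step 35: x=[3.5147] v=[-1.3417]
Step 36: x=[3.4491] v=[-1.3123]
Step 37: x=[3.3852] v=[-1.2790]
Step 38: x=[3.3231] v=[-1.2418]
Step 39: x=[3.2631] v=[-1.2008]
Step 40: x=[3.2053] v=[-1.1562]
Step 41: x=[3.1499] v=[-1.1081]
Step 42: x=[3.0971] v=[-1.0566]
Step 43: x=[3.0470] v=[-1.0020]
Step 44: x=[2.9998] v=[-0.9443]
Step 45: x=[2.9556] v=[-0.8838]
Step 46: x=[2.9146] v=[-0.8206]
Step 47: x=[2.8769] v=[-0.7549]
Step 48: x=[2.8426] v=[-0.6869]
Step 49: x=[2.8118] v=[-0.6168]
Step 50: x=[2.7846] v=[-0.5449]
Step 51: x=[2.7610] v=[-0.4713]
Step 52: x=[2.7412] v=[-0.3963]
Step 53: x=[2.7252] v=[-0.3201]
Step 54: x=[2.7131] v=[-0.2429]
Step 55: x=[2.7049] v=[-0.1650]
Step 56: x=[2.7006] v=[-0.0866]
Step 57: x=[2.7002] v=[-0.0080]
Step 58: x=[2.7037] v=[0.0707]
First v>=0 after going negative at step 58, time=2.9000

Answer: 2.9000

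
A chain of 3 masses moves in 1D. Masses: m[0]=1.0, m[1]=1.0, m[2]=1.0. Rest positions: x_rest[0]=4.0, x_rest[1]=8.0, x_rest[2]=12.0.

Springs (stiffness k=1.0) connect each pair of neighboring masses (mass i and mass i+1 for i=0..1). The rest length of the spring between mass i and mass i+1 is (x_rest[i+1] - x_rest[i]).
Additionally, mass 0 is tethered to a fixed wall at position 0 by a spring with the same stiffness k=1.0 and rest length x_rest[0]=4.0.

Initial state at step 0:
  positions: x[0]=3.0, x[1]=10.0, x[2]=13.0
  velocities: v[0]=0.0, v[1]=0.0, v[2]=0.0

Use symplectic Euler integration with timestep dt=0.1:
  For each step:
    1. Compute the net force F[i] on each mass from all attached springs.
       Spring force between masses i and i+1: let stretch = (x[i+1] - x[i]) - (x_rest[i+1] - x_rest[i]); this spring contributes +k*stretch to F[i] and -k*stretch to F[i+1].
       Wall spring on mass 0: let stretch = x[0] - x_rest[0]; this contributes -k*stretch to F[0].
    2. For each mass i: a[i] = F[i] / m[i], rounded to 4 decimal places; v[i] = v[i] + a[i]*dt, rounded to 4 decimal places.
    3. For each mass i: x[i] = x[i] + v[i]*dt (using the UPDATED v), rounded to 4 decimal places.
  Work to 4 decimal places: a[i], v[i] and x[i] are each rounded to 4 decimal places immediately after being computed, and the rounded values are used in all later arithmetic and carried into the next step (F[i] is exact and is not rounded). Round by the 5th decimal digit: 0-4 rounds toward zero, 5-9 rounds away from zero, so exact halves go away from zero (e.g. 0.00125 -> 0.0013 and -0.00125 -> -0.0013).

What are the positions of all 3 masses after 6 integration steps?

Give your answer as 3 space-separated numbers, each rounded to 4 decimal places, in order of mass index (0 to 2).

Step 0: x=[3.0000 10.0000 13.0000] v=[0.0000 0.0000 0.0000]
Step 1: x=[3.0400 9.9600 13.0100] v=[0.4000 -0.4000 0.1000]
Step 2: x=[3.1188 9.8813 13.0295] v=[0.7880 -0.7870 0.1950]
Step 3: x=[3.2340 9.7665 13.0575] v=[1.1524 -1.1484 0.2802]
Step 4: x=[3.3822 9.6192 13.0926] v=[1.4823 -1.4726 0.3511]
Step 5: x=[3.5590 9.4443 13.1330] v=[1.7678 -1.7490 0.4038]
Step 6: x=[3.7590 9.2474 13.1765] v=[2.0004 -1.9687 0.4349]

Answer: 3.7590 9.2474 13.1765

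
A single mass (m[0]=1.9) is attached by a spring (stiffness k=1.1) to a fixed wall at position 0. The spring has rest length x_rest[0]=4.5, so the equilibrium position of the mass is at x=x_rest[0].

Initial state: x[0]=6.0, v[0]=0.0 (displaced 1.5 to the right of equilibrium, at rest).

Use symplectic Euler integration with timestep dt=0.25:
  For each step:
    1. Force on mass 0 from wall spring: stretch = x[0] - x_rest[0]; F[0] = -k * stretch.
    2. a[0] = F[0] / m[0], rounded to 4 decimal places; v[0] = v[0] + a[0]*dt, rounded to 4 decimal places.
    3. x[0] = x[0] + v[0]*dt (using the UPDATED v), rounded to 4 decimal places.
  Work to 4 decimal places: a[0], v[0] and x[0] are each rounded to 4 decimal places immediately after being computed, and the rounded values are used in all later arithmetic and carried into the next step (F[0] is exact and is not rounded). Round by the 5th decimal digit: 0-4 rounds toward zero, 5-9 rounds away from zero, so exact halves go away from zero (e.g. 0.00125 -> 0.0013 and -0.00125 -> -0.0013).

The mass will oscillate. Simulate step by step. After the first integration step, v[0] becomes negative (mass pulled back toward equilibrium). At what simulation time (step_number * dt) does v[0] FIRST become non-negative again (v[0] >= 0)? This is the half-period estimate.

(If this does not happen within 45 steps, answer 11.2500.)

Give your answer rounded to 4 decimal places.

Step 0: x=[6.0000] v=[0.0000]
Step 1: x=[5.9457] v=[-0.2171]
Step 2: x=[5.8391] v=[-0.4264]
Step 3: x=[5.6841] v=[-0.6202]
Step 4: x=[5.4862] v=[-0.7916]
Step 5: x=[5.2526] v=[-0.9344]
Step 6: x=[4.9918] v=[-1.0433]
Step 7: x=[4.7132] v=[-1.1145]
Step 8: x=[4.4269] v=[-1.1454]
Step 9: x=[4.1432] v=[-1.1348]
Step 10: x=[3.8724] v=[-1.0832]
Step 11: x=[3.6243] v=[-0.9924]
Step 12: x=[3.4079] v=[-0.8657]
Step 13: x=[3.2310] v=[-0.7076]
Step 14: x=[3.1000] v=[-0.5239]
Step 15: x=[3.0197] v=[-0.3213]
Step 16: x=[2.9929] v=[-0.1071]
Step 17: x=[3.0207] v=[0.1110]
First v>=0 after going negative at step 17, time=4.2500

Answer: 4.2500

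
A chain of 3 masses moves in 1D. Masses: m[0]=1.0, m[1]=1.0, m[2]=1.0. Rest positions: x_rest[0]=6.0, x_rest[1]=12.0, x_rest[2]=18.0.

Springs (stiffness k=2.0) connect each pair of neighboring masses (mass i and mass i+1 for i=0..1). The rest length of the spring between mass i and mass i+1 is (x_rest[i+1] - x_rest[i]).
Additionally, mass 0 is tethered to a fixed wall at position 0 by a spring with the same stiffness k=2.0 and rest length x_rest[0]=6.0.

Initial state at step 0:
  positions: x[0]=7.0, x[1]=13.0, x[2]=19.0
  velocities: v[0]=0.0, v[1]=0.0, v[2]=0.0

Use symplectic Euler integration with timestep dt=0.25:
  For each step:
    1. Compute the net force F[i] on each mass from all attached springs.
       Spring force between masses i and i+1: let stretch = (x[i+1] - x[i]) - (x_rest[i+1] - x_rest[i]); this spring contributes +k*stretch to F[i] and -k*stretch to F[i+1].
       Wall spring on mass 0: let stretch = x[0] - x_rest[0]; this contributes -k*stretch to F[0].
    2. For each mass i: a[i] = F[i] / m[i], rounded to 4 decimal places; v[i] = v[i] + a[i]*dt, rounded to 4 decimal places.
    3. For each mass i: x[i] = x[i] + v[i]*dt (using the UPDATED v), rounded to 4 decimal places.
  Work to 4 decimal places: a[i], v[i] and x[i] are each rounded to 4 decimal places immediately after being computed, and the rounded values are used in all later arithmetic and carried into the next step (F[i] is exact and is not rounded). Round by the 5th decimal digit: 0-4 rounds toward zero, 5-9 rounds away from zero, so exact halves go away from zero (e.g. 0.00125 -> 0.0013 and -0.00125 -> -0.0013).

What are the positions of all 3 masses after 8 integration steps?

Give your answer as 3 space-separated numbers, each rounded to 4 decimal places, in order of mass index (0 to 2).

Step 0: x=[7.0000 13.0000 19.0000] v=[0.0000 0.0000 0.0000]
Step 1: x=[6.8750 13.0000 19.0000] v=[-0.5000 0.0000 0.0000]
Step 2: x=[6.6563 12.9844 19.0000] v=[-0.8750 -0.0625 0.0000]
Step 3: x=[6.3965 12.9297 18.9981] v=[-1.0391 -0.2188 -0.0078]
Step 4: x=[6.1538 12.8169 18.9876] v=[-0.9708 -0.4512 -0.0420]
Step 5: x=[5.9748 12.6426 18.9558] v=[-0.7162 -0.6974 -0.1274]
Step 6: x=[5.8824 12.4239 18.8848] v=[-0.3697 -0.8747 -0.2840]
Step 7: x=[5.8724 12.1952 18.7562] v=[-0.0402 -0.9150 -0.5145]
Step 8: x=[5.9187 11.9962 18.5575] v=[0.1850 -0.7959 -0.7950]

Answer: 5.9187 11.9962 18.5575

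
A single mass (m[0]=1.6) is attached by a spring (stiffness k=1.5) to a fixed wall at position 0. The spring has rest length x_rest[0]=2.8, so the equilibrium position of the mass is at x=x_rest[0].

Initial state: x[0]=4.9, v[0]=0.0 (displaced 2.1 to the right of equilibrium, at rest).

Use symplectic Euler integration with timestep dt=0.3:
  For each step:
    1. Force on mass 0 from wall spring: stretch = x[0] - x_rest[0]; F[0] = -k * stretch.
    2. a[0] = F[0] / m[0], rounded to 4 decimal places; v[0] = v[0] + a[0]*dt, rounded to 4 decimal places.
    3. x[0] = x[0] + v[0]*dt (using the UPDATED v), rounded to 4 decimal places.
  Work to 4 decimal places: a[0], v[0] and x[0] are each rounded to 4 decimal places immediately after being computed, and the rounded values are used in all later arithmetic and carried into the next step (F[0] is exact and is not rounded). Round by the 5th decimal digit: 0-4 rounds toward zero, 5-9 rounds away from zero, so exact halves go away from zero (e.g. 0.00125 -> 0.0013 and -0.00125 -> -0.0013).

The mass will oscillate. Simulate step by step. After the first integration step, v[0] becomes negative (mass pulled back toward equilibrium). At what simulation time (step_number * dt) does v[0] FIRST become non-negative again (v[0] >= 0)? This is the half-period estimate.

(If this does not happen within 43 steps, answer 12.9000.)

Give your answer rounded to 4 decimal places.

Answer: 3.3000

Derivation:
Step 0: x=[4.9000] v=[0.0000]
Step 1: x=[4.7228] v=[-0.5906]
Step 2: x=[4.3834] v=[-1.1314]
Step 3: x=[3.9104] v=[-1.5767]
Step 4: x=[3.3437] v=[-1.8890]
Step 5: x=[2.7311] v=[-2.0419]
Step 6: x=[2.1244] v=[-2.0225]
Step 7: x=[1.5747] v=[-1.8325]
Step 8: x=[1.1283] v=[-1.4879]
Step 9: x=[0.8230] v=[-1.0177]
Step 10: x=[0.6845] v=[-0.4617]
Step 11: x=[0.7245] v=[0.1333]
First v>=0 after going negative at step 11, time=3.3000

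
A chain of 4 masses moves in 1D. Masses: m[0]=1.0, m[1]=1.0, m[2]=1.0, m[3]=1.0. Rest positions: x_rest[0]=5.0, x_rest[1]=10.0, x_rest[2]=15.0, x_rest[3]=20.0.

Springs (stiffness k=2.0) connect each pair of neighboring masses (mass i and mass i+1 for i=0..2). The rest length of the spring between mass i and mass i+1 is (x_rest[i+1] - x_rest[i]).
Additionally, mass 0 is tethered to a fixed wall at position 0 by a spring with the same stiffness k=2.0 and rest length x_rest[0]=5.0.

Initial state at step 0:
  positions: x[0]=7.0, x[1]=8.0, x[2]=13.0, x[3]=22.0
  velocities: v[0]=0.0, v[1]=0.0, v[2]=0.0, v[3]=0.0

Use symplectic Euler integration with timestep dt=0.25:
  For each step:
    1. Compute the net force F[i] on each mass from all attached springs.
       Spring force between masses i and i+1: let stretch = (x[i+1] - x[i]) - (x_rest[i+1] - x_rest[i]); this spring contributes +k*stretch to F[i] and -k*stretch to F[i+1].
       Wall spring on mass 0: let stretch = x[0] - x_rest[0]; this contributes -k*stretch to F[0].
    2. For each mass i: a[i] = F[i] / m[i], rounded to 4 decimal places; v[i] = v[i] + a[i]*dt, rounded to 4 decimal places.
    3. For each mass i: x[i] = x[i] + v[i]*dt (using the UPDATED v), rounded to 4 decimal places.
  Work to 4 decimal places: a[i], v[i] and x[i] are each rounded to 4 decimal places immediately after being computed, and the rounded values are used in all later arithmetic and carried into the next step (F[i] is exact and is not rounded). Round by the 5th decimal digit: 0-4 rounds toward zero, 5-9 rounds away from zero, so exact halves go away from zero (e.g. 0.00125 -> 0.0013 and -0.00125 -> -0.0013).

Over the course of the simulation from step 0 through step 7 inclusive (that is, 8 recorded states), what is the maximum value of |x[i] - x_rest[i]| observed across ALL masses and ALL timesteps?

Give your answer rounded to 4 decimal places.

Answer: 2.5601

Derivation:
Step 0: x=[7.0000 8.0000 13.0000 22.0000] v=[0.0000 0.0000 0.0000 0.0000]
Step 1: x=[6.2500 8.5000 13.5000 21.5000] v=[-3.0000 2.0000 2.0000 -2.0000]
Step 2: x=[5.0000 9.3438 14.3750 20.6250] v=[-5.0000 3.3750 3.5000 -3.5000]
Step 3: x=[3.6680 10.2735 15.4024 19.5938] v=[-5.3281 3.7187 4.1094 -4.1250]
Step 4: x=[2.7032 11.0186 16.3126 18.6636] v=[-3.8594 2.9804 3.6407 -3.7207]
Step 5: x=[2.4399 11.3860 16.8549 18.0646] v=[-1.0533 1.4697 2.1692 -2.3962]
Step 6: x=[2.9899 11.3188 16.8648 17.9393] v=[2.1998 -0.2689 0.0396 -0.5011]
Step 7: x=[4.2072 10.9037 16.3158 18.3047] v=[4.8693 -1.6604 -2.1962 1.4617]
Max displacement = 2.5601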